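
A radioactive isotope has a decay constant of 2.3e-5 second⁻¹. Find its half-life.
t½ = ln(2)/λ = 30140 seconds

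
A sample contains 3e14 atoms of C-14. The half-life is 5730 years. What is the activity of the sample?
A = λN = 3.629e10 decays/year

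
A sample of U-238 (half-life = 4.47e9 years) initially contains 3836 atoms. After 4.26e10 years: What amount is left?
N = N₀(1/2)^(t/t½) = 5.188 atoms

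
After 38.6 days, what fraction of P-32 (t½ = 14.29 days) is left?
N/N₀ = (1/2)^(t/t½) = 0.1538 = 15.4%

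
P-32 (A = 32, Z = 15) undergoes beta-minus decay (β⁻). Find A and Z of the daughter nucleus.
Daughter: A = 32, Z = 16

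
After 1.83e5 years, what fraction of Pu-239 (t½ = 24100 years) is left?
N/N₀ = (1/2)^(t/t½) = 0.005178 = 0.518%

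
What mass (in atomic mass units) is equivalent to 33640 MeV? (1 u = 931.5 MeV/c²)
m = E/c² = 36.11 u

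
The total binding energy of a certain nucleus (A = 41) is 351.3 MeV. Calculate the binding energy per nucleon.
B.E./A = 351.3/41 = 8.568 MeV/nucleon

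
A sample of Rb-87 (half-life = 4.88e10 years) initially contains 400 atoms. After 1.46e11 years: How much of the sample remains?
N = N₀(1/2)^(t/t½) = 50.28 atoms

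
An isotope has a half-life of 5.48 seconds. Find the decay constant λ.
λ = ln(2)/t½ = 0.1265 second⁻¹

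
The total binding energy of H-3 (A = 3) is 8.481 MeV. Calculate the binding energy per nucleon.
B.E./A = 8.481/3 = 2.827 MeV/nucleon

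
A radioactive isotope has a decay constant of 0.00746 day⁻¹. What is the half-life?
t½ = ln(2)/λ = 92.92 days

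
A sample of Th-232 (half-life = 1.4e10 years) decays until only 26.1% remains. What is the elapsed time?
t = t½ × log₂(N₀/N) = 2.713e10 years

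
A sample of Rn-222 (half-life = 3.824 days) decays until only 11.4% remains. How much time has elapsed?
t = t½ × log₂(N₀/N) = 11.98 days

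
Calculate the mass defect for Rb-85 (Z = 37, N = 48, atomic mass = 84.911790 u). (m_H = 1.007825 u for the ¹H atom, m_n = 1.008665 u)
Δm = Z·m_H + N·m_n − M = 0.7937 u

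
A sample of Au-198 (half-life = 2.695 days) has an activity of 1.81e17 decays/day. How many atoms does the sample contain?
N = A/λ = 7.037e17 atoms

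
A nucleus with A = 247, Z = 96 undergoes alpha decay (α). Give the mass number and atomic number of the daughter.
Daughter: A = 243, Z = 94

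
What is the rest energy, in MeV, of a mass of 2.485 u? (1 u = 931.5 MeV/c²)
E = mc² = 2315 MeV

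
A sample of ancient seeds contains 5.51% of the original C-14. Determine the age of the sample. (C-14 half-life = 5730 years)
Age = t½ × log₂(1/ratio) = 23960 years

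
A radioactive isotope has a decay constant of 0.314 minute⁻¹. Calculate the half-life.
t½ = ln(2)/λ = 2.207 minutes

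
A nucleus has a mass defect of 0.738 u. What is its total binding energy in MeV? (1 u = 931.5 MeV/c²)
B.E. = Δm × 931.5 = 687.4 MeV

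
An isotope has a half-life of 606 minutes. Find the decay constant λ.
λ = ln(2)/t½ = 0.001144 minute⁻¹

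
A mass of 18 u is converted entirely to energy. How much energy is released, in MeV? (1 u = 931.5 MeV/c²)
E = mc² = 16770 MeV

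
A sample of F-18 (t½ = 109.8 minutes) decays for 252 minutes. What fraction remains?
N/N₀ = (1/2)^(t/t½) = 0.2038 = 20.4%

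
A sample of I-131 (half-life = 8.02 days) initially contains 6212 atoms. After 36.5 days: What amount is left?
N = N₀(1/2)^(t/t½) = 265 atoms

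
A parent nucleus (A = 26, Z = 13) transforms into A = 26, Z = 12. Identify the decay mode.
ΔA = 0, ΔZ = -1 ⇒ beta-plus decay (β⁺) or electron capture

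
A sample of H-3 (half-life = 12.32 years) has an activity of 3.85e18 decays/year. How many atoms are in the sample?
N = A/λ = 6.843e19 atoms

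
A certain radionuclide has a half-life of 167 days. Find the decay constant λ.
λ = ln(2)/t½ = 0.004151 day⁻¹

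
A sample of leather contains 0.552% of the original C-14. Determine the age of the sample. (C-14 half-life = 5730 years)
Age = t½ × log₂(1/ratio) = 42980 years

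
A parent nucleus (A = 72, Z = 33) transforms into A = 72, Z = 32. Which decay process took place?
ΔA = 0, ΔZ = -1 ⇒ beta-plus decay (β⁺) or electron capture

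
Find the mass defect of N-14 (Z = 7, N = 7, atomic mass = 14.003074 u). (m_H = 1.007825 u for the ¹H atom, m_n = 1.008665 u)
Δm = Z·m_H + N·m_n − M = 0.1124 u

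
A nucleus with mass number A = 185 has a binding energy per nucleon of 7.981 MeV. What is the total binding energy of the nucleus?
B.E. = 7.981 × 185 = 1476 MeV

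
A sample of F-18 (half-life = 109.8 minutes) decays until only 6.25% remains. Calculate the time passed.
t = t½ × log₂(N₀/N) = 439.2 minutes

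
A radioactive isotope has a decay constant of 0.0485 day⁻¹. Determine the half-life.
t½ = ln(2)/λ = 14.29 days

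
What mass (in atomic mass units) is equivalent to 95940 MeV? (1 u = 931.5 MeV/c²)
m = E/c² = 103 u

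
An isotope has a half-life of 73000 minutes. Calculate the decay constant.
λ = ln(2)/t½ = 9.495e-6 minute⁻¹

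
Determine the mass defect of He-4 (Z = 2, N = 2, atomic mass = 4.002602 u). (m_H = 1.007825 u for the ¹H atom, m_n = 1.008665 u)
Δm = Z·m_H + N·m_n − M = 0.03038 u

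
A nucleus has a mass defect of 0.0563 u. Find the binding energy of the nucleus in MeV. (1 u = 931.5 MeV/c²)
B.E. = Δm × 931.5 = 52.44 MeV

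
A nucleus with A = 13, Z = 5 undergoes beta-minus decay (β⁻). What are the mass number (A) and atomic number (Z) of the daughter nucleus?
Daughter: A = 13, Z = 6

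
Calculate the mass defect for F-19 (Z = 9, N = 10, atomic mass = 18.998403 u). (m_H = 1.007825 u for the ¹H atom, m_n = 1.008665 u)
Δm = Z·m_H + N·m_n − M = 0.1587 u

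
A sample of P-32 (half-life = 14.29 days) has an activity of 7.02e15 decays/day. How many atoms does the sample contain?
N = A/λ = 1.447e17 atoms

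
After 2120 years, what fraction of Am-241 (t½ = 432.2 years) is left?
N/N₀ = (1/2)^(t/t½) = 0.03337 = 3.34%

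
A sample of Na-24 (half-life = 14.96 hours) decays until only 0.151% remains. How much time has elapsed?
t = t½ × log₂(N₀/N) = 140.2 hours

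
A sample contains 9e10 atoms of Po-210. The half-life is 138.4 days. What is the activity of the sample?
A = λN = 4.507e8 decays/day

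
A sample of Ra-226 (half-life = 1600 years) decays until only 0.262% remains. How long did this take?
t = t½ × log₂(N₀/N) = 13720 years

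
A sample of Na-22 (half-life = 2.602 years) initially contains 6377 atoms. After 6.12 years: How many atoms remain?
N = N₀(1/2)^(t/t½) = 1249 atoms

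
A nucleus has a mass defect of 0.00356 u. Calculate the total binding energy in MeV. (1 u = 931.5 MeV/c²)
B.E. = Δm × 931.5 = 3.316 MeV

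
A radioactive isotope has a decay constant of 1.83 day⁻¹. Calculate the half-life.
t½ = ln(2)/λ = 0.3788 days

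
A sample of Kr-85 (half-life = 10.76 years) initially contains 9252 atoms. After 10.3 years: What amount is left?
N = N₀(1/2)^(t/t½) = 4765 atoms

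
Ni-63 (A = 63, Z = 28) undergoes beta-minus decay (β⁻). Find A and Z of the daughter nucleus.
Daughter: A = 63, Z = 29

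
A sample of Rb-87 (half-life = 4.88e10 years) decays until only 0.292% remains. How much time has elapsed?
t = t½ × log₂(N₀/N) = 4.109e11 years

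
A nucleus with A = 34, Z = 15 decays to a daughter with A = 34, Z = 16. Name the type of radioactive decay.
ΔA = 0, ΔZ = +1 ⇒ beta-minus decay (β⁻)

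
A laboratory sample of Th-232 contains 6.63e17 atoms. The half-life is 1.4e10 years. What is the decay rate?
A = λN = 3.283e7 decays/year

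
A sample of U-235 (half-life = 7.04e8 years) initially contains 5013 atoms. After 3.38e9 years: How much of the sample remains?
N = N₀(1/2)^(t/t½) = 179.8 atoms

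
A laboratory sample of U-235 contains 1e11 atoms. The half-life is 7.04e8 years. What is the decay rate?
A = λN = 98.46 decays/year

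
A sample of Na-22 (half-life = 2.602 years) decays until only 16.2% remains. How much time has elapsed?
t = t½ × log₂(N₀/N) = 6.833 years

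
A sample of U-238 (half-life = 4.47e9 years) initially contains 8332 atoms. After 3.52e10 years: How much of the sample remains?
N = N₀(1/2)^(t/t½) = 35.5 atoms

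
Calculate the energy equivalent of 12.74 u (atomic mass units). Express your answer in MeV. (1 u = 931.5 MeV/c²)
E = mc² = 11870 MeV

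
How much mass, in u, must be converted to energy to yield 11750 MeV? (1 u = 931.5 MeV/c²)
m = E/c² = 12.61 u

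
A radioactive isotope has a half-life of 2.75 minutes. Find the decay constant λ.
λ = ln(2)/t½ = 0.2521 minute⁻¹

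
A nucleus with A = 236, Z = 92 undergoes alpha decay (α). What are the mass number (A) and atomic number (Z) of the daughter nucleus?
Daughter: A = 232, Z = 90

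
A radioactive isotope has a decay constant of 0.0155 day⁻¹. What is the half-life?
t½ = ln(2)/λ = 44.72 days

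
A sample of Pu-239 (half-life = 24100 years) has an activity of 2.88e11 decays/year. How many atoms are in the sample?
N = A/λ = 1.001e16 atoms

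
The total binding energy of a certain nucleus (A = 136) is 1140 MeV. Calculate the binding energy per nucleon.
B.E./A = 1140/136 = 8.382 MeV/nucleon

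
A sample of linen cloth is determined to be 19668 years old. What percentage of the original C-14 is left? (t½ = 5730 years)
N/N₀ = (1/2)^(t/t½) = 0.09262 = 9.26%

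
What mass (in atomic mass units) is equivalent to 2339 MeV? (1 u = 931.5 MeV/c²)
m = E/c² = 2.511 u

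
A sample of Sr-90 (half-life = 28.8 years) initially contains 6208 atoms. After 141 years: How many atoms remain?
N = N₀(1/2)^(t/t½) = 208.5 atoms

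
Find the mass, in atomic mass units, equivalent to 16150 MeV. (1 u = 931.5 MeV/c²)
m = E/c² = 17.34 u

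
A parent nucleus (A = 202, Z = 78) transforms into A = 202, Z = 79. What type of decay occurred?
ΔA = 0, ΔZ = +1 ⇒ beta-minus decay (β⁻)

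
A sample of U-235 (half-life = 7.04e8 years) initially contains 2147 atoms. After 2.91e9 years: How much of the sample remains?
N = N₀(1/2)^(t/t½) = 122.3 atoms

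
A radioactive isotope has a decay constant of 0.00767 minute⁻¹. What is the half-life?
t½ = ln(2)/λ = 90.37 minutes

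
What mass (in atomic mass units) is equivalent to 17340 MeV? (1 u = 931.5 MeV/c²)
m = E/c² = 18.62 u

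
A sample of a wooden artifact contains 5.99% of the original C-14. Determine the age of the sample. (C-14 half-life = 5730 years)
Age = t½ × log₂(1/ratio) = 23270 years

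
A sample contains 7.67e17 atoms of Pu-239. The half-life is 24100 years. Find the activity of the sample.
A = λN = 2.206e13 decays/year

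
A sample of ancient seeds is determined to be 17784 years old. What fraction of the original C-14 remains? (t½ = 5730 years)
N/N₀ = (1/2)^(t/t½) = 0.1163 = 11.6%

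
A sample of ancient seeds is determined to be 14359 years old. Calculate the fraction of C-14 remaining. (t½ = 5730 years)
N/N₀ = (1/2)^(t/t½) = 0.1761 = 17.6%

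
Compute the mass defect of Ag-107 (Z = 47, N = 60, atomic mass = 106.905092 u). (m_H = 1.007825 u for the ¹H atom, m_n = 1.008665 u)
Δm = Z·m_H + N·m_n − M = 0.9826 u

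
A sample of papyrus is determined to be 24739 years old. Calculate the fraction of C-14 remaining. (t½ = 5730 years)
N/N₀ = (1/2)^(t/t½) = 0.05016 = 5.02%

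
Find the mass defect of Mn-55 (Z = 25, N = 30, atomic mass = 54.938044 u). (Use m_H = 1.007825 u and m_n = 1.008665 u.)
Δm = Z·m_H + N·m_n − M = 0.5175 u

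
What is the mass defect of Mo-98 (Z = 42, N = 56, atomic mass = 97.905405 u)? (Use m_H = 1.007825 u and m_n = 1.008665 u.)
Δm = Z·m_H + N·m_n − M = 0.9085 u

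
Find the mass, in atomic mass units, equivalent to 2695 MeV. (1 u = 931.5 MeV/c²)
m = E/c² = 2.893 u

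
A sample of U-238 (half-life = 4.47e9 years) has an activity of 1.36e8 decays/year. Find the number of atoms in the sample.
N = A/λ = 8.77e17 atoms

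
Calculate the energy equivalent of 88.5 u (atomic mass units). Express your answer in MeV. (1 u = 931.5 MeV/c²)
E = mc² = 82440 MeV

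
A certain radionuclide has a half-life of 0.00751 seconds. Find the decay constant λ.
λ = ln(2)/t½ = 92.3 second⁻¹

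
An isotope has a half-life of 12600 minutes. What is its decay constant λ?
λ = ln(2)/t½ = 5.501e-5 minute⁻¹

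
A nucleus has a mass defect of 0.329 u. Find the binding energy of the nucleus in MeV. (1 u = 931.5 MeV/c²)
B.E. = Δm × 931.5 = 306.5 MeV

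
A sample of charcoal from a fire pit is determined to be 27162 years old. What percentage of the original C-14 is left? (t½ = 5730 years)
N/N₀ = (1/2)^(t/t½) = 0.03741 = 3.74%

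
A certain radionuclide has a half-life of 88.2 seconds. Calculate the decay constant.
λ = ln(2)/t½ = 0.007859 second⁻¹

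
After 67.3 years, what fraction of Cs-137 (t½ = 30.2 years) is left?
N/N₀ = (1/2)^(t/t½) = 0.2134 = 21.3%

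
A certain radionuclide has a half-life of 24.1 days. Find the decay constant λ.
λ = ln(2)/t½ = 0.02876 day⁻¹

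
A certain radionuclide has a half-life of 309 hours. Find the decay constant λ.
λ = ln(2)/t½ = 0.002243 hour⁻¹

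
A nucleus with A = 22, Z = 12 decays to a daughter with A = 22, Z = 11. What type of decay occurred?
ΔA = 0, ΔZ = -1 ⇒ beta-plus decay (β⁺) or electron capture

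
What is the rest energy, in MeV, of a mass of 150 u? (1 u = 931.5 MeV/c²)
E = mc² = 1.397e5 MeV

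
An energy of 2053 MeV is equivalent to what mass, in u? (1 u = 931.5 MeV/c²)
m = E/c² = 2.204 u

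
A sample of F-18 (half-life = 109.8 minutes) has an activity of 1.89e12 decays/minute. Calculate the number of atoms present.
N = A/λ = 2.994e14 atoms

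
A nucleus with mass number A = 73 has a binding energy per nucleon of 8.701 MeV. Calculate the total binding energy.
B.E. = 8.701 × 73 = 635.2 MeV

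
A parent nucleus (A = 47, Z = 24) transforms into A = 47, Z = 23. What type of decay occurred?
ΔA = 0, ΔZ = -1 ⇒ beta-plus decay (β⁺) or electron capture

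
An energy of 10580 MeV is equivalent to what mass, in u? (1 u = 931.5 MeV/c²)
m = E/c² = 11.36 u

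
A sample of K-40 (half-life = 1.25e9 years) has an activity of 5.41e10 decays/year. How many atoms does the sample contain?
N = A/λ = 9.756e19 atoms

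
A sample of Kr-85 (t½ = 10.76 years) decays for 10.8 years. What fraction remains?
N/N₀ = (1/2)^(t/t½) = 0.4987 = 49.9%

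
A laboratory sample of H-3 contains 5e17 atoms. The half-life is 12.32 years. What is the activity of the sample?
A = λN = 2.813e16 decays/year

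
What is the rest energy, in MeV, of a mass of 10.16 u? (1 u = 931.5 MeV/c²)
E = mc² = 9464 MeV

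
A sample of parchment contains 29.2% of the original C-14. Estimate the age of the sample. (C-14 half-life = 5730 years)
Age = t½ × log₂(1/ratio) = 10180 years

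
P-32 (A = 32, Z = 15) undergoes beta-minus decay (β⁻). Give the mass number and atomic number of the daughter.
Daughter: A = 32, Z = 16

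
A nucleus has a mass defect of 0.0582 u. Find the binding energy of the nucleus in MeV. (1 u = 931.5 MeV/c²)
B.E. = Δm × 931.5 = 54.21 MeV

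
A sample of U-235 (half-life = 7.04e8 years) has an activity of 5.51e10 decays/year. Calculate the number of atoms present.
N = A/λ = 5.596e19 atoms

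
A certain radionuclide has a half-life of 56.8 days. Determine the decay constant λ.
λ = ln(2)/t½ = 0.0122 day⁻¹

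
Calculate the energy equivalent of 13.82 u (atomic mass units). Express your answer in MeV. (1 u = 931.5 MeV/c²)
E = mc² = 12870 MeV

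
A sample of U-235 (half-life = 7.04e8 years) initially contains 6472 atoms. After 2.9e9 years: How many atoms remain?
N = N₀(1/2)^(t/t½) = 372.4 atoms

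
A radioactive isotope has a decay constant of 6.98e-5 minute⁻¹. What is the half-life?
t½ = ln(2)/λ = 9930 minutes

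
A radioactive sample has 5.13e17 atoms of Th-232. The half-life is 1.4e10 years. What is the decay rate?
A = λN = 2.54e7 decays/year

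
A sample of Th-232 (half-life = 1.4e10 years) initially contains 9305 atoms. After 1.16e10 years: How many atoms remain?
N = N₀(1/2)^(t/t½) = 5240 atoms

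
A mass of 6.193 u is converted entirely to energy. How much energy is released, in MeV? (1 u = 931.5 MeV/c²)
E = mc² = 5769 MeV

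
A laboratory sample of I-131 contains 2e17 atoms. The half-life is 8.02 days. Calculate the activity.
A = λN = 1.729e16 decays/day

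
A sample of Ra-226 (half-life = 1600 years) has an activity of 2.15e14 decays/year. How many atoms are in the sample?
N = A/λ = 4.963e17 atoms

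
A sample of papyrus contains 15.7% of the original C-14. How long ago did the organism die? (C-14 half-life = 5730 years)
Age = t½ × log₂(1/ratio) = 15310 years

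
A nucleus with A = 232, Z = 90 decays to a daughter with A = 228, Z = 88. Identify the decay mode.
ΔA = -4, ΔZ = -2 ⇒ alpha decay (α)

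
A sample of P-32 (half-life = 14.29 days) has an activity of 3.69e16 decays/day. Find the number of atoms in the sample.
N = A/λ = 7.607e17 atoms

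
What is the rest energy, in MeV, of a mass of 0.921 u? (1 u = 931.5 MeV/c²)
E = mc² = 857.9 MeV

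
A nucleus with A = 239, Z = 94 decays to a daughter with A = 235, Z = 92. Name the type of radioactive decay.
ΔA = -4, ΔZ = -2 ⇒ alpha decay (α)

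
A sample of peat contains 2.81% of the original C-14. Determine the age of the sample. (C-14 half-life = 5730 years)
Age = t½ × log₂(1/ratio) = 29530 years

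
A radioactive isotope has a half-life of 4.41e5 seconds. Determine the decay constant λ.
λ = ln(2)/t½ = 1.572e-6 second⁻¹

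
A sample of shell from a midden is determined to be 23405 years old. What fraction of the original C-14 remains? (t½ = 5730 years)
N/N₀ = (1/2)^(t/t½) = 0.05894 = 5.89%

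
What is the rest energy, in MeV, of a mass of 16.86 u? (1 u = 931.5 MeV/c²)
E = mc² = 15710 MeV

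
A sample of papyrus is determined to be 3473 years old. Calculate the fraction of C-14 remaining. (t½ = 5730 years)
N/N₀ = (1/2)^(t/t½) = 0.657 = 65.7%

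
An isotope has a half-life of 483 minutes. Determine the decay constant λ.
λ = ln(2)/t½ = 0.001435 minute⁻¹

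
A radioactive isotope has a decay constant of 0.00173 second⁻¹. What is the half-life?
t½ = ln(2)/λ = 400.7 seconds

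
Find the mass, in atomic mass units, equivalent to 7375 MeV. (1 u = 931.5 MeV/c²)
m = E/c² = 7.917 u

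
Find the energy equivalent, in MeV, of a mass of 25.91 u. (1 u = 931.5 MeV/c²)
E = mc² = 24140 MeV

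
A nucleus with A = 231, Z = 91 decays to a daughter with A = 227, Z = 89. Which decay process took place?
ΔA = -4, ΔZ = -2 ⇒ alpha decay (α)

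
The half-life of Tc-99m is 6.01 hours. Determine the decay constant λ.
λ = ln(2)/t½ = 0.1153 hour⁻¹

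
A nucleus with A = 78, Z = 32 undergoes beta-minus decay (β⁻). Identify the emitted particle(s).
β⁻: electron (e⁻) + antineutrino (ν̄ₑ)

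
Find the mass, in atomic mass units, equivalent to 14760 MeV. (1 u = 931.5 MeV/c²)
m = E/c² = 15.85 u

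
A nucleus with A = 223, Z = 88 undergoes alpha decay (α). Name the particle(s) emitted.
α particle = ⁴₂He (2 protons + 2 neutrons)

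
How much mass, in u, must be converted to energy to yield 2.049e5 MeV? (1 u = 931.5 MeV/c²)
m = E/c² = 220 u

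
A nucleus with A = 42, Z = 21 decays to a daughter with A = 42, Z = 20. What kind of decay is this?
ΔA = 0, ΔZ = -1 ⇒ beta-plus decay (β⁺) or electron capture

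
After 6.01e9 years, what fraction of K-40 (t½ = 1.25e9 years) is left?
N/N₀ = (1/2)^(t/t½) = 0.0357 = 3.57%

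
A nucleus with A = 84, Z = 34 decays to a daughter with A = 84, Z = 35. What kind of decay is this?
ΔA = 0, ΔZ = +1 ⇒ beta-minus decay (β⁻)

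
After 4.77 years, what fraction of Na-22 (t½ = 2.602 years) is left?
N/N₀ = (1/2)^(t/t½) = 0.2806 = 28.1%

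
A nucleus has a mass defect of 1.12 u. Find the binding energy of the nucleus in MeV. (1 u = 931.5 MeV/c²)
B.E. = Δm × 931.5 = 1043 MeV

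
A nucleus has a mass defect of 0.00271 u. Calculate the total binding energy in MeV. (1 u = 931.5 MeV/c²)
B.E. = Δm × 931.5 = 2.524 MeV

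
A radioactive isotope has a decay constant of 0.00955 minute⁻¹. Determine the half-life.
t½ = ln(2)/λ = 72.58 minutes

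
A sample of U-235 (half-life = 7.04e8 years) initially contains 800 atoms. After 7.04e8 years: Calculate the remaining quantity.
N = N₀(1/2)^(t/t½) = 400 atoms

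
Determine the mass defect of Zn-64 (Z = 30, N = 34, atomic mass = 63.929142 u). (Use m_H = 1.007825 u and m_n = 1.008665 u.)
Δm = Z·m_H + N·m_n − M = 0.6002 u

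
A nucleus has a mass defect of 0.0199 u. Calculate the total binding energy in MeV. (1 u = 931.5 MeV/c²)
B.E. = Δm × 931.5 = 18.54 MeV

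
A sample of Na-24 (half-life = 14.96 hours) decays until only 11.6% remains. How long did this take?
t = t½ × log₂(N₀/N) = 46.49 hours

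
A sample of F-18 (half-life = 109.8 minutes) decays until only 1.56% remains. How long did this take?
t = t½ × log₂(N₀/N) = 659.1 minutes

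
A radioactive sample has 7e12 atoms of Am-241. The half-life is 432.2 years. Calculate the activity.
A = λN = 1.123e10 decays/year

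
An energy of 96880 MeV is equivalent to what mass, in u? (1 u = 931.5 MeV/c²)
m = E/c² = 104 u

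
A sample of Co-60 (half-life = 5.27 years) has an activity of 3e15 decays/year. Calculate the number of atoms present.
N = A/λ = 2.281e16 atoms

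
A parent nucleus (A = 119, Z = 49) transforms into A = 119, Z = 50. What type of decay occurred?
ΔA = 0, ΔZ = +1 ⇒ beta-minus decay (β⁻)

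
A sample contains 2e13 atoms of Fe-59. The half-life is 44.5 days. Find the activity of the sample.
A = λN = 3.115e11 decays/day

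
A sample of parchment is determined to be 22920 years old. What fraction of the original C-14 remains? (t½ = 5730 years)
N/N₀ = (1/2)^(t/t½) = 0.0625 = 6.25%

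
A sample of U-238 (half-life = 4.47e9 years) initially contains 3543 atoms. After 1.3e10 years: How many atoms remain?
N = N₀(1/2)^(t/t½) = 471.9 atoms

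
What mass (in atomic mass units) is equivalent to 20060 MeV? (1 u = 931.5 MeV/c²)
m = E/c² = 21.54 u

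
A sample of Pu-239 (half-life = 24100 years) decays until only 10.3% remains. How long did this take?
t = t½ × log₂(N₀/N) = 79030 years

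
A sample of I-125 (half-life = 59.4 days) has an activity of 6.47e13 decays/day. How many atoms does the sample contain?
N = A/λ = 5.545e15 atoms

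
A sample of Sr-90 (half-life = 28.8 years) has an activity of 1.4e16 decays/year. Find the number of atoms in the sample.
N = A/λ = 5.817e17 atoms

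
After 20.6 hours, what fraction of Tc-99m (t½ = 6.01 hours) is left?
N/N₀ = (1/2)^(t/t½) = 0.09294 = 9.29%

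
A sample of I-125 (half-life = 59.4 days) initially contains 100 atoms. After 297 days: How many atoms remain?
N = N₀(1/2)^(t/t½) = 3.125 atoms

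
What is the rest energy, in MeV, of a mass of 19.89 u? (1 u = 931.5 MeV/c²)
E = mc² = 18530 MeV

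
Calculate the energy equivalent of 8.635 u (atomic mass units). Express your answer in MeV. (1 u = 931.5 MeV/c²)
E = mc² = 8044 MeV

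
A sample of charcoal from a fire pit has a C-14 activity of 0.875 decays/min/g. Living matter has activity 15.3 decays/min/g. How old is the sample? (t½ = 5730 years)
Age = t½ × log₂(A₀/A) = 23650 years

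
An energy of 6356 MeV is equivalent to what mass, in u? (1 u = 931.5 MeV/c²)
m = E/c² = 6.823 u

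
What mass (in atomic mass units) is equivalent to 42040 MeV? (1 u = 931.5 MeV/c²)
m = E/c² = 45.13 u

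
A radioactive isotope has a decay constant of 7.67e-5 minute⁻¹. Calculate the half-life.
t½ = ln(2)/λ = 9037 minutes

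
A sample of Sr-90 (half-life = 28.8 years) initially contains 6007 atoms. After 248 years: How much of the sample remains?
N = N₀(1/2)^(t/t½) = 15.36 atoms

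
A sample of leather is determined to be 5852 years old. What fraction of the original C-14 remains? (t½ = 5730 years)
N/N₀ = (1/2)^(t/t½) = 0.4927 = 49.3%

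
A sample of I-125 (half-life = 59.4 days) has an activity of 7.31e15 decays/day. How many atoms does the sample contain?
N = A/λ = 6.264e17 atoms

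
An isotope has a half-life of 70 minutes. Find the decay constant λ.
λ = ln(2)/t½ = 0.009902 minute⁻¹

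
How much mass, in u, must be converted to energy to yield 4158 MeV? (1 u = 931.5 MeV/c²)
m = E/c² = 4.464 u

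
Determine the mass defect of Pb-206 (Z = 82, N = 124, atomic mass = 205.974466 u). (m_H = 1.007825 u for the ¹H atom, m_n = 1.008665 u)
Δm = Z·m_H + N·m_n − M = 1.742 u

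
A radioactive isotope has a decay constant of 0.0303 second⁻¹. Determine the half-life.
t½ = ln(2)/λ = 22.88 seconds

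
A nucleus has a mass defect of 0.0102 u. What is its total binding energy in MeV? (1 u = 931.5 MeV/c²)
B.E. = Δm × 931.5 = 9.501 MeV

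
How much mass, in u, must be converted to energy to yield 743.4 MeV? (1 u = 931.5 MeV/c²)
m = E/c² = 0.7981 u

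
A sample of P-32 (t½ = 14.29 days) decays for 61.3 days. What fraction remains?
N/N₀ = (1/2)^(t/t½) = 0.05113 = 5.11%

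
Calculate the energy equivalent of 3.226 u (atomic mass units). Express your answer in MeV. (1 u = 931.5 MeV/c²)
E = mc² = 3005 MeV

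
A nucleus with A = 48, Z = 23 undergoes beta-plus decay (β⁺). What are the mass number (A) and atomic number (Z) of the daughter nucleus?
Daughter: A = 48, Z = 22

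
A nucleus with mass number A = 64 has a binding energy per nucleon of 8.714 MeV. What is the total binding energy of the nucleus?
B.E. = 8.714 × 64 = 557.7 MeV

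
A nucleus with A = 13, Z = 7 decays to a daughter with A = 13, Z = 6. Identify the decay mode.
ΔA = 0, ΔZ = -1 ⇒ beta-plus decay (β⁺) or electron capture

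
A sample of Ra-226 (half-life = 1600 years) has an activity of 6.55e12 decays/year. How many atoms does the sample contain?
N = A/λ = 1.512e16 atoms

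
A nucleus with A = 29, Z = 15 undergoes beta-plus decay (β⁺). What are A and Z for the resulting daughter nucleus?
Daughter: A = 29, Z = 14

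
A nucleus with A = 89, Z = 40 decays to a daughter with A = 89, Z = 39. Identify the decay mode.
ΔA = 0, ΔZ = -1 ⇒ beta-plus decay (β⁺) or electron capture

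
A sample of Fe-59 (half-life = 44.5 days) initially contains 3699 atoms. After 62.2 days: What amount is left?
N = N₀(1/2)^(t/t½) = 1404 atoms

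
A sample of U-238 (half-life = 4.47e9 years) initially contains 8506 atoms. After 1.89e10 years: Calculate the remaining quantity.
N = N₀(1/2)^(t/t½) = 453.9 atoms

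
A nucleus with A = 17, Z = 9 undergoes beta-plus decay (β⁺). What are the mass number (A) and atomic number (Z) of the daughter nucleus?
Daughter: A = 17, Z = 8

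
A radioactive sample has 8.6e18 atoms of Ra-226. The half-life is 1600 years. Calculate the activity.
A = λN = 3.726e15 decays/year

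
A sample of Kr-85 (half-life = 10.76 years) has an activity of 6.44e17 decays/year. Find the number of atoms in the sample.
N = A/λ = 9.997e18 atoms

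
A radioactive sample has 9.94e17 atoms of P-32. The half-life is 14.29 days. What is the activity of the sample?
A = λN = 4.821e16 decays/day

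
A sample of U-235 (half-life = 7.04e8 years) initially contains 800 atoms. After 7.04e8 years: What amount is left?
N = N₀(1/2)^(t/t½) = 400 atoms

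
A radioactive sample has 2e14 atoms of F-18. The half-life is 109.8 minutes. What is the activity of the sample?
A = λN = 1.263e12 decays/minute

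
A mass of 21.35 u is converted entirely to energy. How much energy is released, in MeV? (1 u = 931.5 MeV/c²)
E = mc² = 19890 MeV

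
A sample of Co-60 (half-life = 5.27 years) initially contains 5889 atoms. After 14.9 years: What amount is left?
N = N₀(1/2)^(t/t½) = 829.7 atoms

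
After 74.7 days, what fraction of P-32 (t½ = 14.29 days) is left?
N/N₀ = (1/2)^(t/t½) = 0.02669 = 2.67%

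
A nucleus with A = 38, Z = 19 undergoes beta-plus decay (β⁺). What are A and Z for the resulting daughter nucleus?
Daughter: A = 38, Z = 18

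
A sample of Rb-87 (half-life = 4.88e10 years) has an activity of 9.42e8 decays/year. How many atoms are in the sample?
N = A/λ = 6.632e19 atoms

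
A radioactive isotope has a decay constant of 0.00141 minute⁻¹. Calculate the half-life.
t½ = ln(2)/λ = 491.6 minutes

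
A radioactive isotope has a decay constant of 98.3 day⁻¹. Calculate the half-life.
t½ = ln(2)/λ = 0.007051 days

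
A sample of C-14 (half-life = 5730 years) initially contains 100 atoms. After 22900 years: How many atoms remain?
N = N₀(1/2)^(t/t½) = 6.265 atoms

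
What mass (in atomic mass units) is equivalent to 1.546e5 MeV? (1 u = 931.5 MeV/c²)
m = E/c² = 166 u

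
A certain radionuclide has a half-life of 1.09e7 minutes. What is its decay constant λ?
λ = ln(2)/t½ = 6.359e-8 minute⁻¹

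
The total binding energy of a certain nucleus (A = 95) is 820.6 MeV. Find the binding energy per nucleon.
B.E./A = 820.6/95 = 8.638 MeV/nucleon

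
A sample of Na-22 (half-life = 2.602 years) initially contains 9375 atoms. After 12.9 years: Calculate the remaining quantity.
N = N₀(1/2)^(t/t½) = 301.7 atoms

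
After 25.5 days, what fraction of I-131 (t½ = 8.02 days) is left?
N/N₀ = (1/2)^(t/t½) = 0.1104 = 11%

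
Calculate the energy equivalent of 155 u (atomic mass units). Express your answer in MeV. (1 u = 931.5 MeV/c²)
E = mc² = 1.444e5 MeV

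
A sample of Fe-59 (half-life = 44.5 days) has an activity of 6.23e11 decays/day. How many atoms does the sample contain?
N = A/λ = 4e13 atoms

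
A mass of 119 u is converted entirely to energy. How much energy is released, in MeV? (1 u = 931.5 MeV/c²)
E = mc² = 1.108e5 MeV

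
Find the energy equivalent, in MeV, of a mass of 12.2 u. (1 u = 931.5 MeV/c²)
E = mc² = 11360 MeV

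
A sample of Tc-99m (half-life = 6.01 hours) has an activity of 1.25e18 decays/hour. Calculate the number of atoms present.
N = A/λ = 1.084e19 atoms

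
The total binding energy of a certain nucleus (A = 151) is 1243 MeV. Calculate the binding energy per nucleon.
B.E./A = 1243/151 = 8.232 MeV/nucleon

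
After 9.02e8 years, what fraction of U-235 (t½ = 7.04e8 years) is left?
N/N₀ = (1/2)^(t/t½) = 0.4114 = 41.1%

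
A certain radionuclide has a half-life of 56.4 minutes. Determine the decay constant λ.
λ = ln(2)/t½ = 0.01229 minute⁻¹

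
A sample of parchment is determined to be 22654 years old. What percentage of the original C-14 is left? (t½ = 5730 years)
N/N₀ = (1/2)^(t/t½) = 0.06454 = 6.45%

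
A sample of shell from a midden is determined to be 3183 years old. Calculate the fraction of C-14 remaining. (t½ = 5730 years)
N/N₀ = (1/2)^(t/t½) = 0.6804 = 68%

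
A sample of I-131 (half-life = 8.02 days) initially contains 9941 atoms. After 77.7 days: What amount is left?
N = N₀(1/2)^(t/t½) = 12.05 atoms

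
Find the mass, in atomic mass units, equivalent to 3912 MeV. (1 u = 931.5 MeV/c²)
m = E/c² = 4.2 u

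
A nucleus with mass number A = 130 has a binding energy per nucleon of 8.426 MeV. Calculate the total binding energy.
B.E. = 8.426 × 130 = 1095 MeV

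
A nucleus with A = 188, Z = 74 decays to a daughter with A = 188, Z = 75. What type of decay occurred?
ΔA = 0, ΔZ = +1 ⇒ beta-minus decay (β⁻)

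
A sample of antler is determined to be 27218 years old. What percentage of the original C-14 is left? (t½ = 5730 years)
N/N₀ = (1/2)^(t/t½) = 0.03716 = 3.72%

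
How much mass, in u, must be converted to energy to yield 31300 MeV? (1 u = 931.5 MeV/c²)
m = E/c² = 33.6 u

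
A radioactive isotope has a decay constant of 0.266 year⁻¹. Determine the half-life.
t½ = ln(2)/λ = 2.606 years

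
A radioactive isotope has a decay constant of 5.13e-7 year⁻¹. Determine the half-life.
t½ = ln(2)/λ = 1.351e6 years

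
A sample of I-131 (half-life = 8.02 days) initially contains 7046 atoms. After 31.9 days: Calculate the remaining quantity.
N = N₀(1/2)^(t/t½) = 447.3 atoms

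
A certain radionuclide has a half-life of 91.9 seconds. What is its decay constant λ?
λ = ln(2)/t½ = 0.007542 second⁻¹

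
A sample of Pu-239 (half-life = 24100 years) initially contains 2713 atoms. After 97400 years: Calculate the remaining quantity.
N = N₀(1/2)^(t/t½) = 164.8 atoms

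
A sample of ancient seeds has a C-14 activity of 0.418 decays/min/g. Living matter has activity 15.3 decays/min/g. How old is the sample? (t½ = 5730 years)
Age = t½ × log₂(A₀/A) = 29760 years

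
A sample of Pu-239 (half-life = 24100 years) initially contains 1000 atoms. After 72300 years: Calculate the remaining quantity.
N = N₀(1/2)^(t/t½) = 125 atoms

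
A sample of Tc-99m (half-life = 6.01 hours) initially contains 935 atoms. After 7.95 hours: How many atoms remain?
N = N₀(1/2)^(t/t½) = 373.8 atoms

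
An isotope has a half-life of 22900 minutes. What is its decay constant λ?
λ = ln(2)/t½ = 3.027e-5 minute⁻¹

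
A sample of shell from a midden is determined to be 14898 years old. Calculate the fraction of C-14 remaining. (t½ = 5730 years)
N/N₀ = (1/2)^(t/t½) = 0.1649 = 16.5%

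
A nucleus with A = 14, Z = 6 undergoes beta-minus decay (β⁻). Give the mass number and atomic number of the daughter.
Daughter: A = 14, Z = 7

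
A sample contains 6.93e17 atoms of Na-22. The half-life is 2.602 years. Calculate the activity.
A = λN = 1.846e17 decays/year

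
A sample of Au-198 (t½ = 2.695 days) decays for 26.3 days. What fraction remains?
N/N₀ = (1/2)^(t/t½) = 0.001154 = 0.115%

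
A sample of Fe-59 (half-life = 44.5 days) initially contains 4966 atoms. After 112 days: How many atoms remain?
N = N₀(1/2)^(t/t½) = 867.7 atoms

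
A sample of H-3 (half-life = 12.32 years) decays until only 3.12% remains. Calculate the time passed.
t = t½ × log₂(N₀/N) = 61.63 years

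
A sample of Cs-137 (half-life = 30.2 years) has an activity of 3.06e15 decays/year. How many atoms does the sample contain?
N = A/λ = 1.333e17 atoms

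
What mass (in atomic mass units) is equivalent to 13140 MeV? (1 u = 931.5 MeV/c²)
m = E/c² = 14.11 u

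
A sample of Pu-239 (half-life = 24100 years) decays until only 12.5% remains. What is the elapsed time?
t = t½ × log₂(N₀/N) = 72300 years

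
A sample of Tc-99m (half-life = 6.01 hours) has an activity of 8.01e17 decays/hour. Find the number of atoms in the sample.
N = A/λ = 6.945e18 atoms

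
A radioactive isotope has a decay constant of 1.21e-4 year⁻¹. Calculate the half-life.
t½ = ln(2)/λ = 5728 years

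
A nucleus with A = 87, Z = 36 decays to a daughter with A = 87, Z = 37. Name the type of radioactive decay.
ΔA = 0, ΔZ = +1 ⇒ beta-minus decay (β⁻)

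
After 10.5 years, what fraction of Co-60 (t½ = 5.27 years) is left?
N/N₀ = (1/2)^(t/t½) = 0.2513 = 25.1%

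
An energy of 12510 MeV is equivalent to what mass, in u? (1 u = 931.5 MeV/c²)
m = E/c² = 13.43 u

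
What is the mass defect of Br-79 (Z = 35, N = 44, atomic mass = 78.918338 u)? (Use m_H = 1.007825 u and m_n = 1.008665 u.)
Δm = Z·m_H + N·m_n − M = 0.7368 u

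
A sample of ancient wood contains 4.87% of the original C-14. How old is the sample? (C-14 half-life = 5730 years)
Age = t½ × log₂(1/ratio) = 24980 years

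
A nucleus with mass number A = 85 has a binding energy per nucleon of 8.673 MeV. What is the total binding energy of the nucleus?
B.E. = 8.673 × 85 = 737.2 MeV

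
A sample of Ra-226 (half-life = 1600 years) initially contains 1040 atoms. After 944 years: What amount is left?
N = N₀(1/2)^(t/t½) = 690.9 atoms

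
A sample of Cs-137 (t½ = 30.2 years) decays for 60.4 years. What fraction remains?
N/N₀ = (1/2)^(t/t½) = 0.25 = 25%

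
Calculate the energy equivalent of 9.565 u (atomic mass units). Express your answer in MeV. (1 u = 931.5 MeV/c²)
E = mc² = 8910 MeV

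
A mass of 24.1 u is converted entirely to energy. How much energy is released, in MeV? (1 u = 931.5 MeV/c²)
E = mc² = 22450 MeV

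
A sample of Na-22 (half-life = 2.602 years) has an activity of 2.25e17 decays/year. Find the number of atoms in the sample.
N = A/λ = 8.446e17 atoms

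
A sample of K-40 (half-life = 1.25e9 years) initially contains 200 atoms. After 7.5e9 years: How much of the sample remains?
N = N₀(1/2)^(t/t½) = 3.125 atoms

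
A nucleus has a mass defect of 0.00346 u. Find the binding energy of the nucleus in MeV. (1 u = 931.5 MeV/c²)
B.E. = Δm × 931.5 = 3.223 MeV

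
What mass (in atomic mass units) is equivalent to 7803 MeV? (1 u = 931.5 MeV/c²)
m = E/c² = 8.377 u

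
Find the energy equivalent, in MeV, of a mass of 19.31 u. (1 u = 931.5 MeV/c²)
E = mc² = 17990 MeV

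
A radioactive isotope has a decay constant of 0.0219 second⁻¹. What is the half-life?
t½ = ln(2)/λ = 31.65 seconds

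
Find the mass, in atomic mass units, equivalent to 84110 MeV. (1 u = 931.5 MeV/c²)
m = E/c² = 90.3 u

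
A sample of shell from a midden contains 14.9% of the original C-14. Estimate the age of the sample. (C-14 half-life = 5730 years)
Age = t½ × log₂(1/ratio) = 15740 years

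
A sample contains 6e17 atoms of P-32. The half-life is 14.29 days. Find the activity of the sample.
A = λN = 2.91e16 decays/day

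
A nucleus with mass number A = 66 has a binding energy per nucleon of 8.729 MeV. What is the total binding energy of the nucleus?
B.E. = 8.729 × 66 = 576.1 MeV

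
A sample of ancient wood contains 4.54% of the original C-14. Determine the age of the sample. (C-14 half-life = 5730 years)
Age = t½ × log₂(1/ratio) = 25560 years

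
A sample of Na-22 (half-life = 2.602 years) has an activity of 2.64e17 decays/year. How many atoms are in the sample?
N = A/λ = 9.91e17 atoms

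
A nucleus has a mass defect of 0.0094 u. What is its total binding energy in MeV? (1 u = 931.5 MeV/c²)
B.E. = Δm × 931.5 = 8.756 MeV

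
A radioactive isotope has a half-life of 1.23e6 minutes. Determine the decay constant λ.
λ = ln(2)/t½ = 5.635e-7 minute⁻¹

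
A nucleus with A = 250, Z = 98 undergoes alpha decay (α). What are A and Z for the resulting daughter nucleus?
Daughter: A = 246, Z = 96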